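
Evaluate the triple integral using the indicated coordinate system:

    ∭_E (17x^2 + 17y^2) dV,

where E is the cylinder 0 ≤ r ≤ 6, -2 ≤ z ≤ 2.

In cylindrical coordinates, x = r cos(θ), y = r sin(θ), z = z, and dV = r dr dθ dz.

The integrand becomes 17r^2, so

    ∭_E (17x^2 + 17y^2) dV = ∫_{0}^{2π} ∫_{0}^{6} ∫_{-2}^{2} (17r^2) · r dz dr dθ.

Inner (z): 68r^3.
Middle (r from 0 to 6): 22032.
Outer (θ): 44064π.

Therefore the triple integral equals 44064π.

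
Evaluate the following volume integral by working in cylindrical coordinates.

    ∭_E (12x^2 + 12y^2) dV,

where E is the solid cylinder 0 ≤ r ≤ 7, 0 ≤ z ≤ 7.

In cylindrical coordinates, x = r cos(θ), y = r sin(θ), z = z, and dV = r dr dθ dz.

The integrand becomes 12r^2, so

    ∭_E (12x^2 + 12y^2) dV = ∫_{0}^{2π} ∫_{0}^{7} ∫_{0}^{7} (12r^2) · r dz dr dθ.

Inner (z): 84r^3.
Middle (r from 0 to 7): 50421.
Outer (θ): 100842π.

Therefore the triple integral equals 100842π.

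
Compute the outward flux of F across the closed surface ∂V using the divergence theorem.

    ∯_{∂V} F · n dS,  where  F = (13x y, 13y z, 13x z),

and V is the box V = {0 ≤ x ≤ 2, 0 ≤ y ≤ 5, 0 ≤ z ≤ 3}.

By the divergence theorem,

    ∯_{∂V} F · n dS = ∭_V (∇ · F) dV.

Compute the divergence:
    ∇ · F = ∂F_x/∂x + ∂F_y/∂y + ∂F_z/∂z = 13y + 13z + 13x = 13x + 13y + 13z.

V is a rectangular box, so dV = dx dy dz with 0 ≤ x ≤ 2, 0 ≤ y ≤ 5, 0 ≤ z ≤ 3.

Integrate (13x + 13y + 13z) over V as an iterated integral:

    ∭_V (∇·F) dV = ∫_0^{2} ∫_0^{5} ∫_0^{3} (13x + 13y + 13z) dz dy dx.

Inner (z from 0 to 3): 39x + 39y + 117/2.
Middle (y from 0 to 5): 195x + 780.
Outer (x from 0 to 2): 1950.

Therefore ∯_{∂V} F · n dS = 1950.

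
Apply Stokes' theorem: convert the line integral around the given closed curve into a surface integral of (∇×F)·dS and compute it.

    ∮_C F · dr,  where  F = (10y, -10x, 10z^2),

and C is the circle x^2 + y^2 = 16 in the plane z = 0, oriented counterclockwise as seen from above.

Let S be the flat disk x^2 + y^2 ≤ 16 in the plane z = 0, with upward unit normal n̂ = ẑ. By Stokes' theorem,

    ∮_C F · dr = ∬_S (∇ × F) · n̂ dS = ∬_D (curl F)_z dA,

where D is the disk x^2 + y^2 ≤ 16.

Compute the curl of F = (10y, -10x, 10z^2):
    (∇ × F)_x = ∂F_z/∂y - ∂F_y/∂z = 0,
    (∇ × F)_y = ∂F_x/∂z - ∂F_z/∂x = 0,
    (∇ × F)_z = ∂F_y/∂x - ∂F_x/∂y = -20.

On z = 0, (curl F)_z = -20.

Convert to polar (x = r cos θ, y = r sin θ, dA = r dr dθ); the integrand becomes -20, so

    ∬_D (curl F)_z dA = ∫_0^{2π} ∫_0^{4} (-20) · r dr dθ.

Inner (r from 0 to 4): -160.
Outer (θ from 0 to 2π): -320π.

Therefore ∮_C F · dr = -320π.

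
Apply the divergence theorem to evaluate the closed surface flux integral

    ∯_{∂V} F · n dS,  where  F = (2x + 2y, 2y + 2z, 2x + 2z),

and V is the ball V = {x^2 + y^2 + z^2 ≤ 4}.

By the divergence theorem,

    ∯_{∂V} F · n dS = ∭_V (∇ · F) dV.

Compute the divergence:
    ∇ · F = ∂F_x/∂x + ∂F_y/∂y + ∂F_z/∂z = 2 + 2 + 2 = 6.

In spherical coordinates, x = ρ sin(φ) cos(θ), y = ρ sin(φ) sin(θ), z = ρ cos(φ), dV = ρ^2 sin(φ) dρ dφ dθ, with 0 ≤ ρ ≤ 2, 0 ≤ φ ≤ π, 0 ≤ θ ≤ 2π.

The integrand, after substitution and multiplying by the volume element, becomes (6) · ρ^2 sin(φ), so

    ∭_V (∇·F) dV = ∫_0^{2π} ∫_0^{π} ∫_0^{2} (6) · ρ^2 sin(φ) dρ dφ dθ.

Inner (ρ from 0 to 2): 16sin(φ).
Middle (φ from 0 to π): 32.
Outer (θ from 0 to 2π): 64π.

Therefore ∯_{∂V} F · n dS = 64π.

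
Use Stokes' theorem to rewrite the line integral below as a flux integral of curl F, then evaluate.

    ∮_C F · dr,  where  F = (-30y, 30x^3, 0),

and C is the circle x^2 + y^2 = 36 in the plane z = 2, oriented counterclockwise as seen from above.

Let S be the flat disk x^2 + y^2 ≤ 36 in the plane z = 2, with upward unit normal n̂ = ẑ. By Stokes' theorem,

    ∮_C F · dr = ∬_S (∇ × F) · n̂ dS = ∬_D (curl F)_z dA,

where D is the disk x^2 + y^2 ≤ 36.

Compute the curl of F = (-30y, 30x^3, 0):
    (∇ × F)_x = ∂F_z/∂y - ∂F_y/∂z = 0,
    (∇ × F)_y = ∂F_x/∂z - ∂F_z/∂x = 0,
    (∇ × F)_z = ∂F_y/∂x - ∂F_x/∂y = 90x^2 + 30.

On z = 2, (curl F)_z = 90x^2 + 30.

Convert to polar (x = r cos θ, y = r sin θ, dA = r dr dθ); the integrand becomes 90r^2cos(θ)^2 + 30, so

    ∬_D (curl F)_z dA = ∫_0^{2π} ∫_0^{6} (90r^2cos(θ)^2 + 30) · r dr dθ.

Inner (r from 0 to 6): 29160cos(θ)^2 + 540.
Outer (θ from 0 to 2π): 30240π.

Therefore ∮_C F · dr = 30240π.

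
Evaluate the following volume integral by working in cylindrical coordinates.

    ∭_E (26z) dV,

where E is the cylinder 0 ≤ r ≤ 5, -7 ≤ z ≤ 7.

In cylindrical coordinates, x = r cos(θ), y = r sin(θ), z = z, and dV = r dr dθ dz.

The integrand becomes 26z, so

    ∭_E (26z) dV = ∫_{0}^{2π} ∫_{0}^{5} ∫_{-7}^{7} (26z) · r dz dr dθ.

Inner (z): 0.
Middle (r from 0 to 5): 0.
Outer (θ): 0.

Therefore the triple integral equals 0.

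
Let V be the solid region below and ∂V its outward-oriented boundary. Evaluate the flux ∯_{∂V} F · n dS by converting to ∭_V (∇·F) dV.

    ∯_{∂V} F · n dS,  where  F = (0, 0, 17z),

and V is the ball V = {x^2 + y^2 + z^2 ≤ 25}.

By the divergence theorem,

    ∯_{∂V} F · n dS = ∭_V (∇ · F) dV.

Compute the divergence:
    ∇ · F = ∂F_x/∂x + ∂F_y/∂y + ∂F_z/∂z = 0 + 0 + 17 = 17.

In spherical coordinates, x = ρ sin(φ) cos(θ), y = ρ sin(φ) sin(θ), z = ρ cos(φ), dV = ρ^2 sin(φ) dρ dφ dθ, with 0 ≤ ρ ≤ 5, 0 ≤ φ ≤ π, 0 ≤ θ ≤ 2π.

The integrand, after substitution and multiplying by the volume element, becomes (17) · ρ^2 sin(φ), so

    ∭_V (∇·F) dV = ∫_0^{2π} ∫_0^{π} ∫_0^{5} (17) · ρ^2 sin(φ) dρ dφ dθ.

Inner (ρ from 0 to 5): 2125sin(φ)/3.
Middle (φ from 0 to π): 4250/3.
Outer (θ from 0 to 2π): 8500π/3.

Therefore ∯_{∂V} F · n dS = 8500π/3.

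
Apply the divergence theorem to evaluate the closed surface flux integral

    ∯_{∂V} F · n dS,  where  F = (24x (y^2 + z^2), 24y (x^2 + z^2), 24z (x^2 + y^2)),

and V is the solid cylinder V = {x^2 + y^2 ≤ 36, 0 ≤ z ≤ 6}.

By the divergence theorem,

    ∯_{∂V} F · n dS = ∭_V (∇ · F) dV.

Compute the divergence:
    ∇ · F = ∂F_x/∂x + ∂F_y/∂y + ∂F_z/∂z = 24y^2 + 24z^2 + 24x^2 + 24z^2 + 24x^2 + 24y^2 = 48x^2 + 48y^2 + 48z^2.

In cylindrical coordinates, x = r cos(θ), y = r sin(θ), z = z, dV = r dr dθ dz, with 0 ≤ r ≤ 6, 0 ≤ θ ≤ 2π, 0 ≤ z ≤ 6.

The integrand, after substitution and multiplying by the volume element, becomes (48r^2 + 48z^2) · r, so

    ∭_V (∇·F) dV = ∫_0^{2π} ∫_0^{6} ∫_0^{6} (48r^2 + 48z^2) · r dz dr dθ.

Inner (z from 0 to 6): 288r (r^2 + 12).
Middle (r from 0 to 6): 155520.
Outer (θ from 0 to 2π): 311040π.

Therefore ∯_{∂V} F · n dS = 311040π.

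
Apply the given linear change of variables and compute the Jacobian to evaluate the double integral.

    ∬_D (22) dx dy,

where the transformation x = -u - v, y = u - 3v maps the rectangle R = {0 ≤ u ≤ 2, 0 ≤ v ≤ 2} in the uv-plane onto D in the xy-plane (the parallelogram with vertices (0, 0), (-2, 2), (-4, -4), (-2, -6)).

Compute the Jacobian determinant of (x, y) with respect to (u, v):

    ∂(x,y)/∂(u,v) = | -1  -1 | = (-1)(-3) - (-1)(1) = 4.
                   | 1  -3 |

Its absolute value is |J| = 4 (the area scaling factor).

Substituting x = -u - v, y = u - 3v into the integrand,

    22 → 22,

so the integral becomes

    ∬_R (22) · |J| du dv = ∫_0^2 ∫_0^2 (88) dv du.

Inner (v): 176.
Outer (u): 352.

Therefore ∬_D (22) dx dy = 352.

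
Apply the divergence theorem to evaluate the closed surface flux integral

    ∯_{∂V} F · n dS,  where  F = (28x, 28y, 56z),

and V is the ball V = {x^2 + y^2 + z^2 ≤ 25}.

By the divergence theorem,

    ∯_{∂V} F · n dS = ∭_V (∇ · F) dV.

Compute the divergence:
    ∇ · F = ∂F_x/∂x + ∂F_y/∂y + ∂F_z/∂z = 28 + 28 + 56 = 112.

In spherical coordinates, x = ρ sin(φ) cos(θ), y = ρ sin(φ) sin(θ), z = ρ cos(φ), dV = ρ^2 sin(φ) dρ dφ dθ, with 0 ≤ ρ ≤ 5, 0 ≤ φ ≤ π, 0 ≤ θ ≤ 2π.

The integrand, after substitution and multiplying by the volume element, becomes (112) · ρ^2 sin(φ), so

    ∭_V (∇·F) dV = ∫_0^{2π} ∫_0^{π} ∫_0^{5} (112) · ρ^2 sin(φ) dρ dφ dθ.

Inner (ρ from 0 to 5): 14000sin(φ)/3.
Middle (φ from 0 to π): 28000/3.
Outer (θ from 0 to 2π): 56000π/3.

Therefore ∯_{∂V} F · n dS = 56000π/3.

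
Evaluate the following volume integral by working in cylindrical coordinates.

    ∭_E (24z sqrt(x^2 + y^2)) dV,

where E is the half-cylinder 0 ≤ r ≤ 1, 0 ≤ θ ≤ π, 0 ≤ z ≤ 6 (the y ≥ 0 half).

In cylindrical coordinates, x = r cos(θ), y = r sin(θ), z = z, and dV = r dr dθ dz.

The integrand becomes 24r z, so

    ∭_E (24z sqrt(x^2 + y^2)) dV = ∫_{0}^{π} ∫_{0}^{1} ∫_{0}^{6} (24r z) · r dz dr dθ.

Inner (z): 432r^2.
Middle (r from 0 to 1): 144.
Outer (θ): 144π.

Therefore the triple integral equals 144π.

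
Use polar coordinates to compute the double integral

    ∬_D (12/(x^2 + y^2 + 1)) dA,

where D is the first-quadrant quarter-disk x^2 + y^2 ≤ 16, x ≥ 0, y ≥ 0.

The region D is 0 ≤ r ≤ 4, 0 ≤ θ ≤ π/2 in polar coordinates, where x = r cos(θ), y = r sin(θ), and dA = r dr dθ.

Under the substitution, the integrand becomes 12/(r^2 + 1), so

    ∬_D (12/(x^2 + y^2 + 1)) dA = ∫_{0}^{π/2} ∫_{0}^{4} (12/(r^2 + 1)) · r dr dθ.

Inner integral (in r): ∫_{0}^{4} (12/(r^2 + 1)) · r dr = log(24137569).

Outer integral (in θ): ∫_{0}^{π/2} (log(24137569)) dθ = 3π log(17).

Therefore ∬_D (12/(x^2 + y^2 + 1)) dA = 3π log(17).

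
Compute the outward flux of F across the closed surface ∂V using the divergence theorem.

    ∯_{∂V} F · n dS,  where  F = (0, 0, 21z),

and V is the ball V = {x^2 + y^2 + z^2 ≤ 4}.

By the divergence theorem,

    ∯_{∂V} F · n dS = ∭_V (∇ · F) dV.

Compute the divergence:
    ∇ · F = ∂F_x/∂x + ∂F_y/∂y + ∂F_z/∂z = 0 + 0 + 21 = 21.

In spherical coordinates, x = ρ sin(φ) cos(θ), y = ρ sin(φ) sin(θ), z = ρ cos(φ), dV = ρ^2 sin(φ) dρ dφ dθ, with 0 ≤ ρ ≤ 2, 0 ≤ φ ≤ π, 0 ≤ θ ≤ 2π.

The integrand, after substitution and multiplying by the volume element, becomes (21) · ρ^2 sin(φ), so

    ∭_V (∇·F) dV = ∫_0^{2π} ∫_0^{π} ∫_0^{2} (21) · ρ^2 sin(φ) dρ dφ dθ.

Inner (ρ from 0 to 2): 56sin(φ).
Middle (φ from 0 to π): 112.
Outer (θ from 0 to 2π): 224π.

Therefore ∯_{∂V} F · n dS = 224π.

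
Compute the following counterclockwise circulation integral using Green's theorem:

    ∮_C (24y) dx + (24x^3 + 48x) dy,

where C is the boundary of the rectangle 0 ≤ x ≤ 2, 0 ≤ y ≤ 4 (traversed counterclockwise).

Green's theorem converts the closed line integral into a double integral over the enclosed region D:

    ∮_C P dx + Q dy = ∬_D (∂Q/∂x - ∂P/∂y) dA.

Here P = 24y, Q = 24x^3 + 48x, so

    ∂Q/∂x = 72x^2 + 48,    ∂P/∂y = 24,
    ∂Q/∂x - ∂P/∂y = 72x^2 + 24.

D is the region 0 ≤ x ≤ 2, 0 ≤ y ≤ 4. Evaluating the double integral:

    ∬_D (72x^2 + 24) dA = ∫_0^{2} ∫_0^{4} (72x^2 + 24) dy dx.

Inner (y from 0 to 4): 288x^2 + 96.
Outer (x from 0 to 2): 960.

Therefore ∮_C P dx + Q dy = 960.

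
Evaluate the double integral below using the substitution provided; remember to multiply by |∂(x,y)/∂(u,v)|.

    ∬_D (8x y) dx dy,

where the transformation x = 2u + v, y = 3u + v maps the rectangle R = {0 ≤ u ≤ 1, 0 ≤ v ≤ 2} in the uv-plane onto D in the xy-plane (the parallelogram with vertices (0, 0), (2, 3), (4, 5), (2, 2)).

Compute the Jacobian determinant of (x, y) with respect to (u, v):

    ∂(x,y)/∂(u,v) = | 2  1 | = (2)(1) - (1)(3) = -1.
                   | 3  1 |

Its absolute value is |J| = 1 (the area scaling factor).

Substituting x = 2u + v, y = 3u + v into the integrand,

    8x y → 48u^2 + 40u v + 8v^2,

so the integral becomes

    ∬_R (48u^2 + 40u v + 8v^2) · |J| du dv = ∫_0^1 ∫_0^2 (48u^2 + 40u v + 8v^2) dv du.

Inner (v): 96u^2 + 80u + 64/3.
Outer (u): 280/3.

Therefore ∬_D (8x y) dx dy = 280/3.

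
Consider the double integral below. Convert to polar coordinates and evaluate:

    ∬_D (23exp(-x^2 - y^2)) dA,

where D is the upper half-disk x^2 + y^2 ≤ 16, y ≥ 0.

The region D is 0 ≤ r ≤ 4, 0 ≤ θ ≤ π in polar coordinates, where x = r cos(θ), y = r sin(θ), and dA = r dr dθ.

Under the substitution, the integrand becomes 23exp(-r^2), so

    ∬_D (23exp(-x^2 - y^2)) dA = ∫_{0}^{π} ∫_{0}^{4} (23exp(-r^2)) · r dr dθ.

Inner integral (in r): ∫_{0}^{4} (23exp(-r^2)) · r dr = 23/2 - 23exp(-16)/2.

Outer integral (in θ): ∫_{0}^{π} (23/2 - 23exp(-16)/2) dθ = -23π (1 - exp(16))exp(-16)/2.

Therefore ∬_D (23exp(-x^2 - y^2)) dA = -23π (1 - exp(16))exp(-16)/2.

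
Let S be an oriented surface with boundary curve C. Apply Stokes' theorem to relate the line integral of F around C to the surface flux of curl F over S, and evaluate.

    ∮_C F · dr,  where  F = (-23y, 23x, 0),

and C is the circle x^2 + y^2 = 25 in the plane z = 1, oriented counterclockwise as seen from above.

Let S be the flat disk x^2 + y^2 ≤ 25 in the plane z = 1, with upward unit normal n̂ = ẑ. By Stokes' theorem,

    ∮_C F · dr = ∬_S (∇ × F) · n̂ dS = ∬_D (curl F)_z dA,

where D is the disk x^2 + y^2 ≤ 25.

Compute the curl of F = (-23y, 23x, 0):
    (∇ × F)_x = ∂F_z/∂y - ∂F_y/∂z = 0,
    (∇ × F)_y = ∂F_x/∂z - ∂F_z/∂x = 0,
    (∇ × F)_z = ∂F_y/∂x - ∂F_x/∂y = 46.

On z = 1, (curl F)_z = 46.

Convert to polar (x = r cos θ, y = r sin θ, dA = r dr dθ); the integrand becomes 46, so

    ∬_D (curl F)_z dA = ∫_0^{2π} ∫_0^{5} (46) · r dr dθ.

Inner (r from 0 to 5): 575.
Outer (θ from 0 to 2π): 1150π.

Therefore ∮_C F · dr = 1150π.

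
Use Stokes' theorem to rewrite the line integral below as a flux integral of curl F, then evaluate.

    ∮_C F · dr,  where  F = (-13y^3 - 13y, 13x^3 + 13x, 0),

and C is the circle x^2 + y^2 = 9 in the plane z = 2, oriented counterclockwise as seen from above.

Let S be the flat disk x^2 + y^2 ≤ 9 in the plane z = 2, with upward unit normal n̂ = ẑ. By Stokes' theorem,

    ∮_C F · dr = ∬_S (∇ × F) · n̂ dS = ∬_D (curl F)_z dA,

where D is the disk x^2 + y^2 ≤ 9.

Compute the curl of F = (-13y^3 - 13y, 13x^3 + 13x, 0):
    (∇ × F)_x = ∂F_z/∂y - ∂F_y/∂z = 0,
    (∇ × F)_y = ∂F_x/∂z - ∂F_z/∂x = 0,
    (∇ × F)_z = ∂F_y/∂x - ∂F_x/∂y = 39x^2 + 39y^2 + 26.

On z = 2, (curl F)_z = 39x^2 + 39y^2 + 26.

Convert to polar (x = r cos θ, y = r sin θ, dA = r dr dθ); the integrand becomes 39r^2 + 26, so

    ∬_D (curl F)_z dA = ∫_0^{2π} ∫_0^{3} (39r^2 + 26) · r dr dθ.

Inner (r from 0 to 3): 3627/4.
Outer (θ from 0 to 2π): 3627π/2.

Therefore ∮_C F · dr = 3627π/2.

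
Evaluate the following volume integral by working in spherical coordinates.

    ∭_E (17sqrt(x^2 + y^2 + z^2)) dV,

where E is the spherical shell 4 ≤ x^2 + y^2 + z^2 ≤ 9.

In spherical coordinates, x = ρ sin(φ) cos(θ), y = ρ sin(φ) sin(θ), z = ρ cos(φ), and dV = ρ^2 sin(φ) dρ dφ dθ.

The integrand becomes 17ρ, so

    ∭_E (17sqrt(x^2 + y^2 + z^2)) dV = ∫_{0}^{2π} ∫_{0}^{π} ∫_{2}^{3} (17ρ) · ρ^2 sin(φ) dρ dφ dθ.

Inner (ρ): 1105sin(φ)/4.
Middle (φ): 1105/2.
Outer (θ): 1105π.

Therefore the triple integral equals 1105π.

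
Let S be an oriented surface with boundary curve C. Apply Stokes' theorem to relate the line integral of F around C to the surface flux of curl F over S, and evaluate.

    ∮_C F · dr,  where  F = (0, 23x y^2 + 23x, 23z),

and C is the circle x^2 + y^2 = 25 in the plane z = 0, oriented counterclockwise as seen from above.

Let S be the flat disk x^2 + y^2 ≤ 25 in the plane z = 0, with upward unit normal n̂ = ẑ. By Stokes' theorem,

    ∮_C F · dr = ∬_S (∇ × F) · n̂ dS = ∬_D (curl F)_z dA,

where D is the disk x^2 + y^2 ≤ 25.

Compute the curl of F = (0, 23x y^2 + 23x, 23z):
    (∇ × F)_x = ∂F_z/∂y - ∂F_y/∂z = 0,
    (∇ × F)_y = ∂F_x/∂z - ∂F_z/∂x = 0,
    (∇ × F)_z = ∂F_y/∂x - ∂F_x/∂y = 23y^2 + 23.

On z = 0, (curl F)_z = 23y^2 + 23.

Convert to polar (x = r cos θ, y = r sin θ, dA = r dr dθ); the integrand becomes 23r^2sin(θ)^2 + 23, so

    ∬_D (curl F)_z dA = ∫_0^{2π} ∫_0^{5} (23r^2sin(θ)^2 + 23) · r dr dθ.

Inner (r from 0 to 5): 14375sin(θ)^2/4 + 575/2.
Outer (θ from 0 to 2π): 16675π/4.

Therefore ∮_C F · dr = 16675π/4.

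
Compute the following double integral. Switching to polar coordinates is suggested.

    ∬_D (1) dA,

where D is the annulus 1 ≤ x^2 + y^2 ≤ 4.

The region D is 1 ≤ r ≤ 2, 0 ≤ θ ≤ 2π in polar coordinates, where x = r cos(θ), y = r sin(θ), and dA = r dr dθ.

Under the substitution, the integrand becomes 1, so

    ∬_D (1) dA = ∫_{0}^{2π} ∫_{1}^{2} (1) · r dr dθ.

Inner integral (in r): ∫_{1}^{2} (1) · r dr = 3/2.

Outer integral (in θ): ∫_{0}^{2π} (3/2) dθ = 3π.

Therefore ∬_D (1) dA = 3π.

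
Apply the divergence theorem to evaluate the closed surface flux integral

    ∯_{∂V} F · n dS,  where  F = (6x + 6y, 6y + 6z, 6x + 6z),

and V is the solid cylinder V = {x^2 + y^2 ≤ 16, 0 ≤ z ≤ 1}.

By the divergence theorem,

    ∯_{∂V} F · n dS = ∭_V (∇ · F) dV.

Compute the divergence:
    ∇ · F = ∂F_x/∂x + ∂F_y/∂y + ∂F_z/∂z = 6 + 6 + 6 = 18.

In cylindrical coordinates, x = r cos(θ), y = r sin(θ), z = z, dV = r dr dθ dz, with 0 ≤ r ≤ 4, 0 ≤ θ ≤ 2π, 0 ≤ z ≤ 1.

The integrand, after substitution and multiplying by the volume element, becomes (18) · r, so

    ∭_V (∇·F) dV = ∫_0^{2π} ∫_0^{4} ∫_0^{1} (18) · r dz dr dθ.

Inner (z from 0 to 1): 18r.
Middle (r from 0 to 4): 144.
Outer (θ from 0 to 2π): 288π.

Therefore ∯_{∂V} F · n dS = 288π.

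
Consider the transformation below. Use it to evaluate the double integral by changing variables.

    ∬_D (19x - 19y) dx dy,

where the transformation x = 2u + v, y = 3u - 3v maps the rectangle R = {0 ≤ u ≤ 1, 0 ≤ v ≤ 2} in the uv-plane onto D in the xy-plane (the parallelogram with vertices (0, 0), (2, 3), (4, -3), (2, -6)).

Compute the Jacobian determinant of (x, y) with respect to (u, v):

    ∂(x,y)/∂(u,v) = | 2  1 | = (2)(-3) - (1)(3) = -9.
                   | 3  -3 |

Its absolute value is |J| = 9 (the area scaling factor).

Substituting x = 2u + v, y = 3u - 3v into the integrand,

    19x - 19y → -19u + 76v,

so the integral becomes

    ∬_R (-19u + 76v) · |J| du dv = ∫_0^1 ∫_0^2 (-171u + 684v) dv du.

Inner (v): 1368 - 342u.
Outer (u): 1197.

Therefore ∬_D (19x - 19y) dx dy = 1197.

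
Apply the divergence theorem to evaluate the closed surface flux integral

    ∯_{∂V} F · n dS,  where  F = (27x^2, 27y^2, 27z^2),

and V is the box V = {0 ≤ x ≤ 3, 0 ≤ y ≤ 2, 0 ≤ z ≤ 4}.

By the divergence theorem,

    ∯_{∂V} F · n dS = ∭_V (∇ · F) dV.

Compute the divergence:
    ∇ · F = ∂F_x/∂x + ∂F_y/∂y + ∂F_z/∂z = 54x + 54y + 54z.

V is a rectangular box, so dV = dx dy dz with 0 ≤ x ≤ 3, 0 ≤ y ≤ 2, 0 ≤ z ≤ 4.

Integrate (54x + 54y + 54z) over V as an iterated integral:

    ∭_V (∇·F) dV = ∫_0^{3} ∫_0^{2} ∫_0^{4} (54x + 54y + 54z) dz dy dx.

Inner (z from 0 to 4): 216x + 216y + 432.
Middle (y from 0 to 2): 432x + 1296.
Outer (x from 0 to 3): 5832.

Therefore ∯_{∂V} F · n dS = 5832.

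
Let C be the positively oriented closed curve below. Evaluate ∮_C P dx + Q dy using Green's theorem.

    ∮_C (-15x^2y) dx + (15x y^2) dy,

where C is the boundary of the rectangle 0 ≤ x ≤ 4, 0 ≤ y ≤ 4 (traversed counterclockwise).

Green's theorem converts the closed line integral into a double integral over the enclosed region D:

    ∮_C P dx + Q dy = ∬_D (∂Q/∂x - ∂P/∂y) dA.

Here P = -15x^2y, Q = 15x y^2, so

    ∂Q/∂x = 15y^2,    ∂P/∂y = -15x^2,
    ∂Q/∂x - ∂P/∂y = 15x^2 + 15y^2.

D is the region 0 ≤ x ≤ 4, 0 ≤ y ≤ 4. Evaluating the double integral:

    ∬_D (15x^2 + 15y^2) dA = ∫_0^{4} ∫_0^{4} (15x^2 + 15y^2) dy dx.

Inner (y from 0 to 4): 60x^2 + 320.
Outer (x from 0 to 4): 2560.

Therefore ∮_C P dx + Q dy = 2560.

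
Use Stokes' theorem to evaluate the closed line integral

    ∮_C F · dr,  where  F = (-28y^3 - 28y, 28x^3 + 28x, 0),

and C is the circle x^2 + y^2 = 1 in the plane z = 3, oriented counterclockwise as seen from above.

Let S be the flat disk x^2 + y^2 ≤ 1 in the plane z = 3, with upward unit normal n̂ = ẑ. By Stokes' theorem,

    ∮_C F · dr = ∬_S (∇ × F) · n̂ dS = ∬_D (curl F)_z dA,

where D is the disk x^2 + y^2 ≤ 1.

Compute the curl of F = (-28y^3 - 28y, 28x^3 + 28x, 0):
    (∇ × F)_x = ∂F_z/∂y - ∂F_y/∂z = 0,
    (∇ × F)_y = ∂F_x/∂z - ∂F_z/∂x = 0,
    (∇ × F)_z = ∂F_y/∂x - ∂F_x/∂y = 84x^2 + 84y^2 + 56.

On z = 3, (curl F)_z = 84x^2 + 84y^2 + 56.

Convert to polar (x = r cos θ, y = r sin θ, dA = r dr dθ); the integrand becomes 84r^2 + 56, so

    ∬_D (curl F)_z dA = ∫_0^{2π} ∫_0^{1} (84r^2 + 56) · r dr dθ.

Inner (r from 0 to 1): 49.
Outer (θ from 0 to 2π): 98π.

Therefore ∮_C F · dr = 98π.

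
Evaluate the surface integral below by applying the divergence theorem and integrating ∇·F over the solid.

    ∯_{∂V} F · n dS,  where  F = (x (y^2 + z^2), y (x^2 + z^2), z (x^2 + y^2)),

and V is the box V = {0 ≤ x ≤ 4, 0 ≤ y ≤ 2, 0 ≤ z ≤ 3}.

By the divergence theorem,

    ∯_{∂V} F · n dS = ∭_V (∇ · F) dV.

Compute the divergence:
    ∇ · F = ∂F_x/∂x + ∂F_y/∂y + ∂F_z/∂z = y^2 + z^2 + x^2 + z^2 + x^2 + y^2 = 2x^2 + 2y^2 + 2z^2.

V is a rectangular box, so dV = dx dy dz with 0 ≤ x ≤ 4, 0 ≤ y ≤ 2, 0 ≤ z ≤ 3.

Integrate (2x^2 + 2y^2 + 2z^2) over V as an iterated integral:

    ∭_V (∇·F) dV = ∫_0^{4} ∫_0^{2} ∫_0^{3} (2x^2 + 2y^2 + 2z^2) dz dy dx.

Inner (z from 0 to 3): 6x^2 + 6y^2 + 18.
Middle (y from 0 to 2): 12x^2 + 52.
Outer (x from 0 to 4): 464.

Therefore ∯_{∂V} F · n dS = 464.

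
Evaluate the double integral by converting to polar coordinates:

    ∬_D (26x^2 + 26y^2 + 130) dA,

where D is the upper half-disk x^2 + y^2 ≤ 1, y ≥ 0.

The region D is 0 ≤ r ≤ 1, 0 ≤ θ ≤ π in polar coordinates, where x = r cos(θ), y = r sin(θ), and dA = r dr dθ.

Under the substitution, the integrand becomes 26r^2 + 130, so

    ∬_D (26x^2 + 26y^2 + 130) dA = ∫_{0}^{π} ∫_{0}^{1} (26r^2 + 130) · r dr dθ.

Inner integral (in r): ∫_{0}^{1} (26r^2 + 130) · r dr = 143/2.

Outer integral (in θ): ∫_{0}^{π} (143/2) dθ = 143π/2.

Therefore ∬_D (26x^2 + 26y^2 + 130) dA = 143π/2.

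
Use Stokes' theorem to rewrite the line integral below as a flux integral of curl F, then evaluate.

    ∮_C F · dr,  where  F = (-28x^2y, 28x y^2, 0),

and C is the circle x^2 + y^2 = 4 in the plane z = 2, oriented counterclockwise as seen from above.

Let S be the flat disk x^2 + y^2 ≤ 4 in the plane z = 2, with upward unit normal n̂ = ẑ. By Stokes' theorem,

    ∮_C F · dr = ∬_S (∇ × F) · n̂ dS = ∬_D (curl F)_z dA,

where D is the disk x^2 + y^2 ≤ 4.

Compute the curl of F = (-28x^2y, 28x y^2, 0):
    (∇ × F)_x = ∂F_z/∂y - ∂F_y/∂z = 0,
    (∇ × F)_y = ∂F_x/∂z - ∂F_z/∂x = 0,
    (∇ × F)_z = ∂F_y/∂x - ∂F_x/∂y = 28x^2 + 28y^2.

On z = 2, (curl F)_z = 28x^2 + 28y^2.

Convert to polar (x = r cos θ, y = r sin θ, dA = r dr dθ); the integrand becomes 28r^2, so

    ∬_D (curl F)_z dA = ∫_0^{2π} ∫_0^{2} (28r^2) · r dr dθ.

Inner (r from 0 to 2): 112.
Outer (θ from 0 to 2π): 224π.

Therefore ∮_C F · dr = 224π.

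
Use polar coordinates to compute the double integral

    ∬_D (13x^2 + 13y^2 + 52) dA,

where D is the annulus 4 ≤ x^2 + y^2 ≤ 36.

The region D is 2 ≤ r ≤ 6, 0 ≤ θ ≤ 2π in polar coordinates, where x = r cos(θ), y = r sin(θ), and dA = r dr dθ.

Under the substitution, the integrand becomes 13r^2 + 52, so

    ∬_D (13x^2 + 13y^2 + 52) dA = ∫_{0}^{2π} ∫_{2}^{6} (13r^2 + 52) · r dr dθ.

Inner integral (in r): ∫_{2}^{6} (13r^2 + 52) · r dr = 4992.

Outer integral (in θ): ∫_{0}^{2π} (4992) dθ = 9984π.

Therefore ∬_D (13x^2 + 13y^2 + 52) dA = 9984π.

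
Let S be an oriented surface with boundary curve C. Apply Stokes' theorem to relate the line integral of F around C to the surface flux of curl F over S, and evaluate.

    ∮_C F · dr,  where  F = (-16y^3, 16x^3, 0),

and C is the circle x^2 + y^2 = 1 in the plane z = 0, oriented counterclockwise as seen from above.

Let S be the flat disk x^2 + y^2 ≤ 1 in the plane z = 0, with upward unit normal n̂ = ẑ. By Stokes' theorem,

    ∮_C F · dr = ∬_S (∇ × F) · n̂ dS = ∬_D (curl F)_z dA,

where D is the disk x^2 + y^2 ≤ 1.

Compute the curl of F = (-16y^3, 16x^3, 0):
    (∇ × F)_x = ∂F_z/∂y - ∂F_y/∂z = 0,
    (∇ × F)_y = ∂F_x/∂z - ∂F_z/∂x = 0,
    (∇ × F)_z = ∂F_y/∂x - ∂F_x/∂y = 48x^2 + 48y^2.

On z = 0, (curl F)_z = 48x^2 + 48y^2.

Convert to polar (x = r cos θ, y = r sin θ, dA = r dr dθ); the integrand becomes 48r^2, so

    ∬_D (curl F)_z dA = ∫_0^{2π} ∫_0^{1} (48r^2) · r dr dθ.

Inner (r from 0 to 1): 12.
Outer (θ from 0 to 2π): 24π.

Therefore ∮_C F · dr = 24π.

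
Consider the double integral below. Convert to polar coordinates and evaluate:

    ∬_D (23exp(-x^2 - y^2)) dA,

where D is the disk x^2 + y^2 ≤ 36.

The region D is 0 ≤ r ≤ 6, 0 ≤ θ ≤ 2π in polar coordinates, where x = r cos(θ), y = r sin(θ), and dA = r dr dθ.

Under the substitution, the integrand becomes 23exp(-r^2), so

    ∬_D (23exp(-x^2 - y^2)) dA = ∫_{0}^{2π} ∫_{0}^{6} (23exp(-r^2)) · r dr dθ.

Inner integral (in r): ∫_{0}^{6} (23exp(-r^2)) · r dr = 23/2 - 23exp(-36)/2.

Outer integral (in θ): ∫_{0}^{2π} (23/2 - 23exp(-36)/2) dθ = -23π exp(-36) + 23π.

Therefore ∬_D (23exp(-x^2 - y^2)) dA = -23π exp(-36) + 23π.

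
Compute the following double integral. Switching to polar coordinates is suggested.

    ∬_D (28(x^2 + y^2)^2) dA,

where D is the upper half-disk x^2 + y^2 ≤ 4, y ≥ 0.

The region D is 0 ≤ r ≤ 2, 0 ≤ θ ≤ π in polar coordinates, where x = r cos(θ), y = r sin(θ), and dA = r dr dθ.

Under the substitution, the integrand becomes 28r^4, so

    ∬_D (28(x^2 + y^2)^2) dA = ∫_{0}^{π} ∫_{0}^{2} (28r^4) · r dr dθ.

Inner integral (in r): ∫_{0}^{2} (28r^4) · r dr = 896/3.

Outer integral (in θ): ∫_{0}^{π} (896/3) dθ = 896π/3.

Therefore ∬_D (28(x^2 + y^2)^2) dA = 896π/3.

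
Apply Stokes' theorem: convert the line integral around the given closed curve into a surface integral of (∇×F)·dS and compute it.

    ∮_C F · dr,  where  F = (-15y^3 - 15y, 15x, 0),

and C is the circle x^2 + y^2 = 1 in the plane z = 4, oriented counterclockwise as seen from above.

Let S be the flat disk x^2 + y^2 ≤ 1 in the plane z = 4, with upward unit normal n̂ = ẑ. By Stokes' theorem,

    ∮_C F · dr = ∬_S (∇ × F) · n̂ dS = ∬_D (curl F)_z dA,

where D is the disk x^2 + y^2 ≤ 1.

Compute the curl of F = (-15y^3 - 15y, 15x, 0):
    (∇ × F)_x = ∂F_z/∂y - ∂F_y/∂z = 0,
    (∇ × F)_y = ∂F_x/∂z - ∂F_z/∂x = 0,
    (∇ × F)_z = ∂F_y/∂x - ∂F_x/∂y = 45y^2 + 30.

On z = 4, (curl F)_z = 45y^2 + 30.

Convert to polar (x = r cos θ, y = r sin θ, dA = r dr dθ); the integrand becomes 45r^2sin(θ)^2 + 30, so

    ∬_D (curl F)_z dA = ∫_0^{2π} ∫_0^{1} (45r^2sin(θ)^2 + 30) · r dr dθ.

Inner (r from 0 to 1): 45sin(θ)^2/4 + 15.
Outer (θ from 0 to 2π): 165π/4.

Therefore ∮_C F · dr = 165π/4.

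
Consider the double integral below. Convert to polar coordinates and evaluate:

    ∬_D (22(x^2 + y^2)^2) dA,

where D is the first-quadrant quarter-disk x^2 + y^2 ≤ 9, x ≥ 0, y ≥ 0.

The region D is 0 ≤ r ≤ 3, 0 ≤ θ ≤ π/2 in polar coordinates, where x = r cos(θ), y = r sin(θ), and dA = r dr dθ.

Under the substitution, the integrand becomes 22r^4, so

    ∬_D (22(x^2 + y^2)^2) dA = ∫_{0}^{π/2} ∫_{0}^{3} (22r^4) · r dr dθ.

Inner integral (in r): ∫_{0}^{3} (22r^4) · r dr = 2673.

Outer integral (in θ): ∫_{0}^{π/2} (2673) dθ = 2673π/2.

Therefore ∬_D (22(x^2 + y^2)^2) dA = 2673π/2.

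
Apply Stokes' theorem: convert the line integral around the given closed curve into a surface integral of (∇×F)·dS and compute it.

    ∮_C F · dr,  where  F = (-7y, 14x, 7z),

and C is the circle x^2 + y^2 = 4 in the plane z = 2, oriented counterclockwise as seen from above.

Let S be the flat disk x^2 + y^2 ≤ 4 in the plane z = 2, with upward unit normal n̂ = ẑ. By Stokes' theorem,

    ∮_C F · dr = ∬_S (∇ × F) · n̂ dS = ∬_D (curl F)_z dA,

where D is the disk x^2 + y^2 ≤ 4.

Compute the curl of F = (-7y, 14x, 7z):
    (∇ × F)_x = ∂F_z/∂y - ∂F_y/∂z = 0,
    (∇ × F)_y = ∂F_x/∂z - ∂F_z/∂x = 0,
    (∇ × F)_z = ∂F_y/∂x - ∂F_x/∂y = 21.

On z = 2, (curl F)_z = 21.

Convert to polar (x = r cos θ, y = r sin θ, dA = r dr dθ); the integrand becomes 21, so

    ∬_D (curl F)_z dA = ∫_0^{2π} ∫_0^{2} (21) · r dr dθ.

Inner (r from 0 to 2): 42.
Outer (θ from 0 to 2π): 84π.

Therefore ∮_C F · dr = 84π.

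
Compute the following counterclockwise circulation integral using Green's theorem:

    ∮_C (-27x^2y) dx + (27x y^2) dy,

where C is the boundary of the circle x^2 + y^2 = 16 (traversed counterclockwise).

Green's theorem converts the closed line integral into a double integral over the enclosed region D:

    ∮_C P dx + Q dy = ∬_D (∂Q/∂x - ∂P/∂y) dA.

Here P = -27x^2y, Q = 27x y^2, so

    ∂Q/∂x = 27y^2,    ∂P/∂y = -27x^2,
    ∂Q/∂x - ∂P/∂y = 27x^2 + 27y^2.

D is the region x^2 + y^2 ≤ 16. Evaluating the double integral:

In polar coordinates (x = r cos θ, y = r sin θ, dA = r dr dθ) the integrand becomes 27r^2, so

    ∬_D (27x^2 + 27y^2) dA = ∫_0^{2π} ∫_0^{4} (27r^2) · r dr dθ.

Inner (r from 0 to 4): 1728.
Outer (θ from 0 to 2π): 3456π.

Therefore ∮_C P dx + Q dy = 3456π.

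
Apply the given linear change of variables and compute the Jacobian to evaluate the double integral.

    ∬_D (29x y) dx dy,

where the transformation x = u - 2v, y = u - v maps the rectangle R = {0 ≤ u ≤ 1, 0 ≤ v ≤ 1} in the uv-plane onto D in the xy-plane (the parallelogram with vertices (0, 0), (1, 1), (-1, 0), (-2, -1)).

Compute the Jacobian determinant of (x, y) with respect to (u, v):

    ∂(x,y)/∂(u,v) = | 1  -2 | = (1)(-1) - (-2)(1) = 1.
                   | 1  -1 |

Its absolute value is |J| = 1 (the area scaling factor).

Substituting x = u - 2v, y = u - v into the integrand,

    29x y → 29u^2 - 87u v + 58v^2,

so the integral becomes

    ∬_R (29u^2 - 87u v + 58v^2) · |J| du dv = ∫_0^1 ∫_0^1 (29u^2 - 87u v + 58v^2) dv du.

Inner (v): 29u^2 - 87u/2 + 58/3.
Outer (u): 29/4.

Therefore ∬_D (29x y) dx dy = 29/4.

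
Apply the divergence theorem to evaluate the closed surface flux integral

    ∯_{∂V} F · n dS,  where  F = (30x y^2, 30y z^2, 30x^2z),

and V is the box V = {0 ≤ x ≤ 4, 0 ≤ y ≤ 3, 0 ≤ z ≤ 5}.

By the divergence theorem,

    ∯_{∂V} F · n dS = ∭_V (∇ · F) dV.

Compute the divergence:
    ∇ · F = ∂F_x/∂x + ∂F_y/∂y + ∂F_z/∂z = 30y^2 + 30z^2 + 30x^2 = 30x^2 + 30y^2 + 30z^2.

V is a rectangular box, so dV = dx dy dz with 0 ≤ x ≤ 4, 0 ≤ y ≤ 3, 0 ≤ z ≤ 5.

Integrate (30x^2 + 30y^2 + 30z^2) over V as an iterated integral:

    ∭_V (∇·F) dV = ∫_0^{4} ∫_0^{3} ∫_0^{5} (30x^2 + 30y^2 + 30z^2) dz dy dx.

Inner (z from 0 to 5): 150x^2 + 150y^2 + 1250.
Middle (y from 0 to 3): 450x^2 + 5100.
Outer (x from 0 to 4): 30000.

Therefore ∯_{∂V} F · n dS = 30000.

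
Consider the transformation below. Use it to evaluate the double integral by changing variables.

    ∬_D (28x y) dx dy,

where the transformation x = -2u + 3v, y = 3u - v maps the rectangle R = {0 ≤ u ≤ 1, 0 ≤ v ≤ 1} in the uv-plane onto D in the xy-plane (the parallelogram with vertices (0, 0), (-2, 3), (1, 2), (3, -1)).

Compute the Jacobian determinant of (x, y) with respect to (u, v):

    ∂(x,y)/∂(u,v) = | -2  3 | = (-2)(-1) - (3)(3) = -7.
                   | 3  -1 |

Its absolute value is |J| = 7 (the area scaling factor).

Substituting x = -2u + 3v, y = 3u - v into the integrand,

    28x y → -168u^2 + 308u v - 84v^2,

so the integral becomes

    ∬_R (-168u^2 + 308u v - 84v^2) · |J| du dv = ∫_0^1 ∫_0^1 (-1176u^2 + 2156u v - 588v^2) dv du.

Inner (v): -1176u^2 + 1078u - 196.
Outer (u): -49.

Therefore ∬_D (28x y) dx dy = -49.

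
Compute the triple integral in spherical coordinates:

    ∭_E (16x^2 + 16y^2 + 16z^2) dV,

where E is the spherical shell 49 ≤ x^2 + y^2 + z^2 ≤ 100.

In spherical coordinates, x = ρ sin(φ) cos(θ), y = ρ sin(φ) sin(θ), z = ρ cos(φ), and dV = ρ^2 sin(φ) dρ dφ dθ.

The integrand becomes 16ρ^2, so

    ∭_E (16x^2 + 16y^2 + 16z^2) dV = ∫_{0}^{2π} ∫_{0}^{π} ∫_{7}^{10} (16ρ^2) · ρ^2 sin(φ) dρ dφ dθ.

Inner (ρ): 1331088sin(φ)/5.
Middle (φ): 2662176/5.
Outer (θ): 5324352π/5.

Therefore the triple integral equals 5324352π/5.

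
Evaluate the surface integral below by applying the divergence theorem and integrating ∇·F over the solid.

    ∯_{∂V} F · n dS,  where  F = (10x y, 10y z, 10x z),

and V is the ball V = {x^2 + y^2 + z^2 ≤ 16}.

By the divergence theorem,

    ∯_{∂V} F · n dS = ∭_V (∇ · F) dV.

Compute the divergence:
    ∇ · F = ∂F_x/∂x + ∂F_y/∂y + ∂F_z/∂z = 10y + 10z + 10x = 10x + 10y + 10z.

In spherical coordinates, x = ρ sin(φ) cos(θ), y = ρ sin(φ) sin(θ), z = ρ cos(φ), dV = ρ^2 sin(φ) dρ dφ dθ, with 0 ≤ ρ ≤ 4, 0 ≤ φ ≤ π, 0 ≤ θ ≤ 2π.

The integrand, after substitution and multiplying by the volume element, becomes (10ρ (sqrt(2)sin(φ)sin(θ + π/4) + cos(φ))) · ρ^2 sin(φ), so

    ∭_V (∇·F) dV = ∫_0^{2π} ∫_0^{π} ∫_0^{4} (10ρ (sqrt(2)sin(φ)sin(θ + π/4) + cos(φ))) · ρ^2 sin(φ) dρ dφ dθ.

Inner (ρ from 0 to 4): 640(sqrt(2)sin(φ)sin(θ + π/4) + cos(φ))sin(φ).
Middle (φ from 0 to π): 320sqrt(2)π sin(θ + π/4).
Outer (θ from 0 to 2π): 0.

Therefore ∯_{∂V} F · n dS = 0.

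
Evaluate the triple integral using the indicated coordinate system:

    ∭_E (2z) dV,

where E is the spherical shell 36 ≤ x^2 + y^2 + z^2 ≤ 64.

In spherical coordinates, x = ρ sin(φ) cos(θ), y = ρ sin(φ) sin(θ), z = ρ cos(φ), and dV = ρ^2 sin(φ) dρ dφ dθ.

The integrand becomes 2ρ cos(φ), so

    ∭_E (2z) dV = ∫_{0}^{2π} ∫_{0}^{π} ∫_{6}^{8} (2ρ cos(φ)) · ρ^2 sin(φ) dρ dφ dθ.

Inner (ρ): 700sin(2φ).
Middle (φ): 0.
Outer (θ): 0.

Therefore the triple integral equals 0.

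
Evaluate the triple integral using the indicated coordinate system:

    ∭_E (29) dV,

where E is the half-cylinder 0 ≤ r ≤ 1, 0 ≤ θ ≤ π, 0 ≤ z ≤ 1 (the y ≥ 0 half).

In cylindrical coordinates, x = r cos(θ), y = r sin(θ), z = z, and dV = r dr dθ dz.

The integrand becomes 29, so

    ∭_E (29) dV = ∫_{0}^{π} ∫_{0}^{1} ∫_{0}^{1} (29) · r dz dr dθ.

Inner (z): 29r.
Middle (r from 0 to 1): 29/2.
Outer (θ): 29π/2.

Therefore the triple integral equals 29π/2.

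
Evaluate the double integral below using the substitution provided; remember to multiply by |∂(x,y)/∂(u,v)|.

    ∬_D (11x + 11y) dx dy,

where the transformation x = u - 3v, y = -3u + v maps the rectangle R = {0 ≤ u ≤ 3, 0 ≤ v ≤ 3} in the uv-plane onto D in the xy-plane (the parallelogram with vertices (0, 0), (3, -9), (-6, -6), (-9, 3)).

Compute the Jacobian determinant of (x, y) with respect to (u, v):

    ∂(x,y)/∂(u,v) = | 1  -3 | = (1)(1) - (-3)(-3) = -8.
                   | -3  1 |

Its absolute value is |J| = 8 (the area scaling factor).

Substituting x = u - 3v, y = -3u + v into the integrand,

    11x + 11y → -22u - 22v,

so the integral becomes

    ∬_R (-22u - 22v) · |J| du dv = ∫_0^3 ∫_0^3 (-176u - 176v) dv du.

Inner (v): -528u - 792.
Outer (u): -4752.

Therefore ∬_D (11x + 11y) dx dy = -4752.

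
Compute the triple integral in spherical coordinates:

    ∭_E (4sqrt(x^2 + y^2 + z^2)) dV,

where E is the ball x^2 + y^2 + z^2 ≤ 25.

In spherical coordinates, x = ρ sin(φ) cos(θ), y = ρ sin(φ) sin(θ), z = ρ cos(φ), and dV = ρ^2 sin(φ) dρ dφ dθ.

The integrand becomes 4ρ, so

    ∭_E (4sqrt(x^2 + y^2 + z^2)) dV = ∫_{0}^{2π} ∫_{0}^{π} ∫_{0}^{5} (4ρ) · ρ^2 sin(φ) dρ dφ dθ.

Inner (ρ): 625sin(φ).
Middle (φ): 1250.
Outer (θ): 2500π.

Therefore the triple integral equals 2500π.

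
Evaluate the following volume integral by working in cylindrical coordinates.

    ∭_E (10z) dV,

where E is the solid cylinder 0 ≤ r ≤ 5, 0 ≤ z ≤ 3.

In cylindrical coordinates, x = r cos(θ), y = r sin(θ), z = z, and dV = r dr dθ dz.

The integrand becomes 10z, so

    ∭_E (10z) dV = ∫_{0}^{2π} ∫_{0}^{5} ∫_{0}^{3} (10z) · r dz dr dθ.

Inner (z): 45r.
Middle (r from 0 to 5): 1125/2.
Outer (θ): 1125π.

Therefore the triple integral equals 1125π.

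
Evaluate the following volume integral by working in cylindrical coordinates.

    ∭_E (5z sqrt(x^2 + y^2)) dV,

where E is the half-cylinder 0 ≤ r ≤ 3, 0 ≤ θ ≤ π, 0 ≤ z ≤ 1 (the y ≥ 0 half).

In cylindrical coordinates, x = r cos(θ), y = r sin(θ), z = z, and dV = r dr dθ dz.

The integrand becomes 5r z, so

    ∭_E (5z sqrt(x^2 + y^2)) dV = ∫_{0}^{π} ∫_{0}^{3} ∫_{0}^{1} (5r z) · r dz dr dθ.

Inner (z): 5r^2/2.
Middle (r from 0 to 3): 45/2.
Outer (θ): 45π/2.

Therefore the triple integral equals 45π/2.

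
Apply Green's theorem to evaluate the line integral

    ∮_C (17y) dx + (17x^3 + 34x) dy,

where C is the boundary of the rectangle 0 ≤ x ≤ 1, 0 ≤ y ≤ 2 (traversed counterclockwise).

Green's theorem converts the closed line integral into a double integral over the enclosed region D:

    ∮_C P dx + Q dy = ∬_D (∂Q/∂x - ∂P/∂y) dA.

Here P = 17y, Q = 17x^3 + 34x, so

    ∂Q/∂x = 51x^2 + 34,    ∂P/∂y = 17,
    ∂Q/∂x - ∂P/∂y = 51x^2 + 17.

D is the region 0 ≤ x ≤ 1, 0 ≤ y ≤ 2. Evaluating the double integral:

    ∬_D (51x^2 + 17) dA = ∫_0^{1} ∫_0^{2} (51x^2 + 17) dy dx.

Inner (y from 0 to 2): 102x^2 + 34.
Outer (x from 0 to 1): 68.

Therefore ∮_C P dx + Q dy = 68.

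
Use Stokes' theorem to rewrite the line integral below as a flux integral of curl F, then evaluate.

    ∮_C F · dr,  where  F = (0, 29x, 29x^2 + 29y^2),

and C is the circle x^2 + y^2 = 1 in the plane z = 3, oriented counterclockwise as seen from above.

Let S be the flat disk x^2 + y^2 ≤ 1 in the plane z = 3, with upward unit normal n̂ = ẑ. By Stokes' theorem,

    ∮_C F · dr = ∬_S (∇ × F) · n̂ dS = ∬_D (curl F)_z dA,

where D is the disk x^2 + y^2 ≤ 1.

Compute the curl of F = (0, 29x, 29x^2 + 29y^2):
    (∇ × F)_x = ∂F_z/∂y - ∂F_y/∂z = 58y,
    (∇ × F)_y = ∂F_x/∂z - ∂F_z/∂x = -58x,
    (∇ × F)_z = ∂F_y/∂x - ∂F_x/∂y = 29.

On z = 3, (curl F)_z = 29.

Convert to polar (x = r cos θ, y = r sin θ, dA = r dr dθ); the integrand becomes 29, so

    ∬_D (curl F)_z dA = ∫_0^{2π} ∫_0^{1} (29) · r dr dθ.

Inner (r from 0 to 1): 29/2.
Outer (θ from 0 to 2π): 29π.

Therefore ∮_C F · dr = 29π.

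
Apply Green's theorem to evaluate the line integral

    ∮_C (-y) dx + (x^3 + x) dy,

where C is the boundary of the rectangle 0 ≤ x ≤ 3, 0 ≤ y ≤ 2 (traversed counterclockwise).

Green's theorem converts the closed line integral into a double integral over the enclosed region D:

    ∮_C P dx + Q dy = ∬_D (∂Q/∂x - ∂P/∂y) dA.

Here P = -y, Q = x^3 + x, so

    ∂Q/∂x = 3x^2 + 1,    ∂P/∂y = -1,
    ∂Q/∂x - ∂P/∂y = 3x^2 + 2.

D is the region 0 ≤ x ≤ 3, 0 ≤ y ≤ 2. Evaluating the double integral:

    ∬_D (3x^2 + 2) dA = ∫_0^{3} ∫_0^{2} (3x^2 + 2) dy dx.

Inner (y from 0 to 2): 6x^2 + 4.
Outer (x from 0 to 3): 66.

Therefore ∮_C P dx + Q dy = 66.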